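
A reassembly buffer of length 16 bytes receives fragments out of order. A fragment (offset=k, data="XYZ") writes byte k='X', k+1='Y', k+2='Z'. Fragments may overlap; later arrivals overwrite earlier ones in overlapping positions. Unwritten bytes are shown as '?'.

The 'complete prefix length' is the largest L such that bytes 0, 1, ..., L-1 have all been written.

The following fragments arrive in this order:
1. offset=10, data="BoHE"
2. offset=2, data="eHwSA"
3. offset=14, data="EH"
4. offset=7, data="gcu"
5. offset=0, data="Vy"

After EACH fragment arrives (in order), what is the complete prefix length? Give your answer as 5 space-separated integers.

Fragment 1: offset=10 data="BoHE" -> buffer=??????????BoHE?? -> prefix_len=0
Fragment 2: offset=2 data="eHwSA" -> buffer=??eHwSA???BoHE?? -> prefix_len=0
Fragment 3: offset=14 data="EH" -> buffer=??eHwSA???BoHEEH -> prefix_len=0
Fragment 4: offset=7 data="gcu" -> buffer=??eHwSAgcuBoHEEH -> prefix_len=0
Fragment 5: offset=0 data="Vy" -> buffer=VyeHwSAgcuBoHEEH -> prefix_len=16

Answer: 0 0 0 0 16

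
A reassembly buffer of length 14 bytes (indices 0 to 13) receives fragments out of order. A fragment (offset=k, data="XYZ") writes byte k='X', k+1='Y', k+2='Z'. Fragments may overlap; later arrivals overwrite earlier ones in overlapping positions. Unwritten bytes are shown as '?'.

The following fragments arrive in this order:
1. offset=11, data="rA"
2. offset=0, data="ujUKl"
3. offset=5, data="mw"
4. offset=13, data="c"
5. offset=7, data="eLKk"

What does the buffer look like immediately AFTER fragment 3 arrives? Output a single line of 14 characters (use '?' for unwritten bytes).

Answer: ujUKlmw????rA?

Derivation:
Fragment 1: offset=11 data="rA" -> buffer=???????????rA?
Fragment 2: offset=0 data="ujUKl" -> buffer=ujUKl??????rA?
Fragment 3: offset=5 data="mw" -> buffer=ujUKlmw????rA?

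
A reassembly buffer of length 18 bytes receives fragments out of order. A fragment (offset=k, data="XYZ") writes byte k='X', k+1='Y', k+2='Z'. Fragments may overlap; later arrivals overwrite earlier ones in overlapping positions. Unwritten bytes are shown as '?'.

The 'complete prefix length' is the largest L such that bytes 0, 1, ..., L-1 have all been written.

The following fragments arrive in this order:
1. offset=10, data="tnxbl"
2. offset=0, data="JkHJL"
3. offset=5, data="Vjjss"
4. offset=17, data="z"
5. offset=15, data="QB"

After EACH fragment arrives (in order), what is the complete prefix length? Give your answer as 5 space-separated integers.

Fragment 1: offset=10 data="tnxbl" -> buffer=??????????tnxbl??? -> prefix_len=0
Fragment 2: offset=0 data="JkHJL" -> buffer=JkHJL?????tnxbl??? -> prefix_len=5
Fragment 3: offset=5 data="Vjjss" -> buffer=JkHJLVjjsstnxbl??? -> prefix_len=15
Fragment 4: offset=17 data="z" -> buffer=JkHJLVjjsstnxbl??z -> prefix_len=15
Fragment 5: offset=15 data="QB" -> buffer=JkHJLVjjsstnxblQBz -> prefix_len=18

Answer: 0 5 15 15 18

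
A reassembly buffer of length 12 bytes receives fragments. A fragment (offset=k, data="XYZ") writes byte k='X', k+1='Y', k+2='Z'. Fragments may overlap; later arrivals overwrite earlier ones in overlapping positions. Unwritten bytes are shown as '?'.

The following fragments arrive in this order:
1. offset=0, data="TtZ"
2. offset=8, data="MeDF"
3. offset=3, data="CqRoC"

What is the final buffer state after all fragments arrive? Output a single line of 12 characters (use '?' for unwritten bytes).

Fragment 1: offset=0 data="TtZ" -> buffer=TtZ?????????
Fragment 2: offset=8 data="MeDF" -> buffer=TtZ?????MeDF
Fragment 3: offset=3 data="CqRoC" -> buffer=TtZCqRoCMeDF

Answer: TtZCqRoCMeDF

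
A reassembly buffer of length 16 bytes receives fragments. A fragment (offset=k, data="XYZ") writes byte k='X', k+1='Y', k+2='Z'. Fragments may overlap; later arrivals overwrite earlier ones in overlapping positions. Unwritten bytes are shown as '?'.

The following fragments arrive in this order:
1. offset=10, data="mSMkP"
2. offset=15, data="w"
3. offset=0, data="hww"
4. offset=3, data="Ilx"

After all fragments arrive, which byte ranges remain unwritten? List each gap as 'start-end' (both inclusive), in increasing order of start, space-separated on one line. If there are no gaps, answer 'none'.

Answer: 6-9

Derivation:
Fragment 1: offset=10 len=5
Fragment 2: offset=15 len=1
Fragment 3: offset=0 len=3
Fragment 4: offset=3 len=3
Gaps: 6-9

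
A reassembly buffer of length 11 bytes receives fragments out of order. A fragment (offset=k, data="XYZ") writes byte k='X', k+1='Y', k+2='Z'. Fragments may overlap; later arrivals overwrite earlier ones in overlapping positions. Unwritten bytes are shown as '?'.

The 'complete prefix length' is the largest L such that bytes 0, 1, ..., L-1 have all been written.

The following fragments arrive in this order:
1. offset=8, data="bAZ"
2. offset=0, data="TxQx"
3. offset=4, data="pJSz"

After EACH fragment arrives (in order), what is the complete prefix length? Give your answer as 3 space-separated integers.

Fragment 1: offset=8 data="bAZ" -> buffer=????????bAZ -> prefix_len=0
Fragment 2: offset=0 data="TxQx" -> buffer=TxQx????bAZ -> prefix_len=4
Fragment 3: offset=4 data="pJSz" -> buffer=TxQxpJSzbAZ -> prefix_len=11

Answer: 0 4 11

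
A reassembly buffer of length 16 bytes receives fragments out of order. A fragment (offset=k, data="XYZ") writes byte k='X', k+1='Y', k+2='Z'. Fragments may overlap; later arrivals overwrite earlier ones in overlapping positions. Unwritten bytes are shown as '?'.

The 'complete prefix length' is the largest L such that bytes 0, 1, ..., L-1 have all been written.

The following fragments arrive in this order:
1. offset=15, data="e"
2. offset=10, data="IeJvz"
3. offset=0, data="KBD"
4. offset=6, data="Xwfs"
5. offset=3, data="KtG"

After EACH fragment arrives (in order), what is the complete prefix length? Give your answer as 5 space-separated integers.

Fragment 1: offset=15 data="e" -> buffer=???????????????e -> prefix_len=0
Fragment 2: offset=10 data="IeJvz" -> buffer=??????????IeJvze -> prefix_len=0
Fragment 3: offset=0 data="KBD" -> buffer=KBD???????IeJvze -> prefix_len=3
Fragment 4: offset=6 data="Xwfs" -> buffer=KBD???XwfsIeJvze -> prefix_len=3
Fragment 5: offset=3 data="KtG" -> buffer=KBDKtGXwfsIeJvze -> prefix_len=16

Answer: 0 0 3 3 16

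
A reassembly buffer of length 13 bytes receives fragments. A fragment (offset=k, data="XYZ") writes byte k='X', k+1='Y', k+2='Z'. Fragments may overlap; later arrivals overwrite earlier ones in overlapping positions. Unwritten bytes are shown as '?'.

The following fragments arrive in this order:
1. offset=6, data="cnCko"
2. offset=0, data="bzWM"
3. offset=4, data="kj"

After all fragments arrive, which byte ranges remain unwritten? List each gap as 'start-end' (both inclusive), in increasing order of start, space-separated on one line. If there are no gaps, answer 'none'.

Fragment 1: offset=6 len=5
Fragment 2: offset=0 len=4
Fragment 3: offset=4 len=2
Gaps: 11-12

Answer: 11-12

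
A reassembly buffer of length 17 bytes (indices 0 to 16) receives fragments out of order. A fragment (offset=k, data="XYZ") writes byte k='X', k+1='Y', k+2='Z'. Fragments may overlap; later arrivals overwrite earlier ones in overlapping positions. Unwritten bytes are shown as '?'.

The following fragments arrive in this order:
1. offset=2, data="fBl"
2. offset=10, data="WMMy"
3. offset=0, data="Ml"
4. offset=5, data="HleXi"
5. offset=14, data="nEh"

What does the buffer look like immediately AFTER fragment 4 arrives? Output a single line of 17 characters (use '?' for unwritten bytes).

Fragment 1: offset=2 data="fBl" -> buffer=??fBl????????????
Fragment 2: offset=10 data="WMMy" -> buffer=??fBl?????WMMy???
Fragment 3: offset=0 data="Ml" -> buffer=MlfBl?????WMMy???
Fragment 4: offset=5 data="HleXi" -> buffer=MlfBlHleXiWMMy???

Answer: MlfBlHleXiWMMy???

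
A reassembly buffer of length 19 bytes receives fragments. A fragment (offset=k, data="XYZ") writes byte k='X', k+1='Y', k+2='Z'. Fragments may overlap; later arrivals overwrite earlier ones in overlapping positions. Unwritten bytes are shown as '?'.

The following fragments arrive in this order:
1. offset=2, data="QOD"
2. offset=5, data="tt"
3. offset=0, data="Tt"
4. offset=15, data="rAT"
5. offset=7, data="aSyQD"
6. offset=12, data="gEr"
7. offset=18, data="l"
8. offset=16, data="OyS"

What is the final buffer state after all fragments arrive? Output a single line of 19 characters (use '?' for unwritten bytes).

Answer: TtQODttaSyQDgErrOyS

Derivation:
Fragment 1: offset=2 data="QOD" -> buffer=??QOD??????????????
Fragment 2: offset=5 data="tt" -> buffer=??QODtt????????????
Fragment 3: offset=0 data="Tt" -> buffer=TtQODtt????????????
Fragment 4: offset=15 data="rAT" -> buffer=TtQODtt????????rAT?
Fragment 5: offset=7 data="aSyQD" -> buffer=TtQODttaSyQD???rAT?
Fragment 6: offset=12 data="gEr" -> buffer=TtQODttaSyQDgErrAT?
Fragment 7: offset=18 data="l" -> buffer=TtQODttaSyQDgErrATl
Fragment 8: offset=16 data="OyS" -> buffer=TtQODttaSyQDgErrOyS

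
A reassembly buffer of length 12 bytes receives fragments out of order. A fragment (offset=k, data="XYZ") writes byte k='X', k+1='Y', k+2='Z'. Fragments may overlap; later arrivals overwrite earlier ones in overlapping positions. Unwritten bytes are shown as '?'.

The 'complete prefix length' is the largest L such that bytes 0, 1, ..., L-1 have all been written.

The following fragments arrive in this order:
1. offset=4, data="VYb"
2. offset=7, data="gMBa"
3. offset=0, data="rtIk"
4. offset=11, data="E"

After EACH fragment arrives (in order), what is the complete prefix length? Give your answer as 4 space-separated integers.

Fragment 1: offset=4 data="VYb" -> buffer=????VYb????? -> prefix_len=0
Fragment 2: offset=7 data="gMBa" -> buffer=????VYbgMBa? -> prefix_len=0
Fragment 3: offset=0 data="rtIk" -> buffer=rtIkVYbgMBa? -> prefix_len=11
Fragment 4: offset=11 data="E" -> buffer=rtIkVYbgMBaE -> prefix_len=12

Answer: 0 0 11 12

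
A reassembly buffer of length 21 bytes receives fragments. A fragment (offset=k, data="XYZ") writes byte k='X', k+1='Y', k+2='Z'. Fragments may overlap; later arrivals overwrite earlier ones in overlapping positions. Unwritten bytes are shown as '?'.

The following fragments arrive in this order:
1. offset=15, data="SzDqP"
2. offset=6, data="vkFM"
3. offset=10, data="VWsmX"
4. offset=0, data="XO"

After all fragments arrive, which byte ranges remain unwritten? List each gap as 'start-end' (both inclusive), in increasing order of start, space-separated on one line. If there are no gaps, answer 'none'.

Answer: 2-5 20-20

Derivation:
Fragment 1: offset=15 len=5
Fragment 2: offset=6 len=4
Fragment 3: offset=10 len=5
Fragment 4: offset=0 len=2
Gaps: 2-5 20-20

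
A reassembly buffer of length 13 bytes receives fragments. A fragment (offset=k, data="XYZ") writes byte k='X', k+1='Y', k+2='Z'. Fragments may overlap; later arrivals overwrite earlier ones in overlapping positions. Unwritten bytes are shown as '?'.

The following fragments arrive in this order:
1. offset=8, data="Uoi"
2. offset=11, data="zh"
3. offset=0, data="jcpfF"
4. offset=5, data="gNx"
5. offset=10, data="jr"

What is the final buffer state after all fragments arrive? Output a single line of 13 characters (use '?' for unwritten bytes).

Answer: jcpfFgNxUojrh

Derivation:
Fragment 1: offset=8 data="Uoi" -> buffer=????????Uoi??
Fragment 2: offset=11 data="zh" -> buffer=????????Uoizh
Fragment 3: offset=0 data="jcpfF" -> buffer=jcpfF???Uoizh
Fragment 4: offset=5 data="gNx" -> buffer=jcpfFgNxUoizh
Fragment 5: offset=10 data="jr" -> buffer=jcpfFgNxUojrh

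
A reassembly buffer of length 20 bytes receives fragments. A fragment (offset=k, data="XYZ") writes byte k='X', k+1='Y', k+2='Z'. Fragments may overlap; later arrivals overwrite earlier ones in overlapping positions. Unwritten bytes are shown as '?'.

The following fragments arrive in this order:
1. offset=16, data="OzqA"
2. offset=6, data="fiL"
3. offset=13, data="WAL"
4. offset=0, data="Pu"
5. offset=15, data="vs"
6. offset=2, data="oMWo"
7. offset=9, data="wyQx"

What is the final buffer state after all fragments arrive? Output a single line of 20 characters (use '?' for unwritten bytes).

Answer: PuoMWofiLwyQxWAvszqA

Derivation:
Fragment 1: offset=16 data="OzqA" -> buffer=????????????????OzqA
Fragment 2: offset=6 data="fiL" -> buffer=??????fiL???????OzqA
Fragment 3: offset=13 data="WAL" -> buffer=??????fiL????WALOzqA
Fragment 4: offset=0 data="Pu" -> buffer=Pu????fiL????WALOzqA
Fragment 5: offset=15 data="vs" -> buffer=Pu????fiL????WAvszqA
Fragment 6: offset=2 data="oMWo" -> buffer=PuoMWofiL????WAvszqA
Fragment 7: offset=9 data="wyQx" -> buffer=PuoMWofiLwyQxWAvszqA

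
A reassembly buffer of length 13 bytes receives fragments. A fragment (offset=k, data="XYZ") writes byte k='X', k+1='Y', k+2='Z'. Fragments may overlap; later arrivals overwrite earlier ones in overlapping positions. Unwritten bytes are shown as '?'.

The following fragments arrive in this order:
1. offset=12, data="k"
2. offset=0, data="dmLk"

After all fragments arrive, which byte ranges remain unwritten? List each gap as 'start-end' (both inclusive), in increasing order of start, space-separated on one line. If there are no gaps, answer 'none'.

Answer: 4-11

Derivation:
Fragment 1: offset=12 len=1
Fragment 2: offset=0 len=4
Gaps: 4-11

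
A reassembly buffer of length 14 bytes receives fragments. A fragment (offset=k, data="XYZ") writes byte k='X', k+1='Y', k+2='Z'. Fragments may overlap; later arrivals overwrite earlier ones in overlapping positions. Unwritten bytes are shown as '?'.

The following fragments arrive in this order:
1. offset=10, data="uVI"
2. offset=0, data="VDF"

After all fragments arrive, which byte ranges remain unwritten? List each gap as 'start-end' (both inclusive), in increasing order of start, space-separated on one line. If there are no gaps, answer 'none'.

Fragment 1: offset=10 len=3
Fragment 2: offset=0 len=3
Gaps: 3-9 13-13

Answer: 3-9 13-13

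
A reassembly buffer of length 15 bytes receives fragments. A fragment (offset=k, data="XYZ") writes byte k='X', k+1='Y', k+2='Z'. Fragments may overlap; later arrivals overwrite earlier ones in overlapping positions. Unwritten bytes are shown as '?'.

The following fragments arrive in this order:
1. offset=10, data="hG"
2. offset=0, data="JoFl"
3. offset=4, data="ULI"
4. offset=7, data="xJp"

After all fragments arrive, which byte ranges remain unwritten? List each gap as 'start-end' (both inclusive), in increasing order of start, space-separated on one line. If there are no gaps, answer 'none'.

Answer: 12-14

Derivation:
Fragment 1: offset=10 len=2
Fragment 2: offset=0 len=4
Fragment 3: offset=4 len=3
Fragment 4: offset=7 len=3
Gaps: 12-14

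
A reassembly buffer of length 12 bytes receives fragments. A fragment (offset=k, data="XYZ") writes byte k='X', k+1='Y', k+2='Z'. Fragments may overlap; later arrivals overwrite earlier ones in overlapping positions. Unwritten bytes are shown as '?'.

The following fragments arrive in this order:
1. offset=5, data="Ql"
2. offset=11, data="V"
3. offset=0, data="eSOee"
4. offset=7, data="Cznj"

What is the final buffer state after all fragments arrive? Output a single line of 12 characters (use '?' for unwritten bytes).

Fragment 1: offset=5 data="Ql" -> buffer=?????Ql?????
Fragment 2: offset=11 data="V" -> buffer=?????Ql????V
Fragment 3: offset=0 data="eSOee" -> buffer=eSOeeQl????V
Fragment 4: offset=7 data="Cznj" -> buffer=eSOeeQlCznjV

Answer: eSOeeQlCznjV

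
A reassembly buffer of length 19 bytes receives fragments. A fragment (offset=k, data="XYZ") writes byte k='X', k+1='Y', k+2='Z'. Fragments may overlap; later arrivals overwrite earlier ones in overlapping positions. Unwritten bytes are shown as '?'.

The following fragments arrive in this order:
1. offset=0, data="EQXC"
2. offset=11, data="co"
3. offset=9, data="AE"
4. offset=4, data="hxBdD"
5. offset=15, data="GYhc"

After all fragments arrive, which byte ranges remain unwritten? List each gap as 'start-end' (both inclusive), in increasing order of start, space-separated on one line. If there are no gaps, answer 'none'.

Fragment 1: offset=0 len=4
Fragment 2: offset=11 len=2
Fragment 3: offset=9 len=2
Fragment 4: offset=4 len=5
Fragment 5: offset=15 len=4
Gaps: 13-14

Answer: 13-14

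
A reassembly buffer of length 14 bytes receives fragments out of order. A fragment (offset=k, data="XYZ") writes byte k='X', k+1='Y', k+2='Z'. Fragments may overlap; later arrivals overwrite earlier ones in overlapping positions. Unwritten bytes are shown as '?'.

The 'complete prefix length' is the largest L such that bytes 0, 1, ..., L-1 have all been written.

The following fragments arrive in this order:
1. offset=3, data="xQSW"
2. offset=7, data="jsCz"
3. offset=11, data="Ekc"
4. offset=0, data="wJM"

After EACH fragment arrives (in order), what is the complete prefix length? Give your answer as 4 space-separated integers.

Answer: 0 0 0 14

Derivation:
Fragment 1: offset=3 data="xQSW" -> buffer=???xQSW??????? -> prefix_len=0
Fragment 2: offset=7 data="jsCz" -> buffer=???xQSWjsCz??? -> prefix_len=0
Fragment 3: offset=11 data="Ekc" -> buffer=???xQSWjsCzEkc -> prefix_len=0
Fragment 4: offset=0 data="wJM" -> buffer=wJMxQSWjsCzEkc -> prefix_len=14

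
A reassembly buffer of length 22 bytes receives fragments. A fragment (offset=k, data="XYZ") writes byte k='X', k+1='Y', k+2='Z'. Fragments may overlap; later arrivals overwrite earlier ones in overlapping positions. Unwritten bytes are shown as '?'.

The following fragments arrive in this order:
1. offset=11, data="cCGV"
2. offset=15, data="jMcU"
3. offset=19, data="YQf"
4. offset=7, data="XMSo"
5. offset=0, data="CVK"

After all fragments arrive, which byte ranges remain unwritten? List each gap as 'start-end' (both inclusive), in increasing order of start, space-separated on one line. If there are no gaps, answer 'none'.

Fragment 1: offset=11 len=4
Fragment 2: offset=15 len=4
Fragment 3: offset=19 len=3
Fragment 4: offset=7 len=4
Fragment 5: offset=0 len=3
Gaps: 3-6

Answer: 3-6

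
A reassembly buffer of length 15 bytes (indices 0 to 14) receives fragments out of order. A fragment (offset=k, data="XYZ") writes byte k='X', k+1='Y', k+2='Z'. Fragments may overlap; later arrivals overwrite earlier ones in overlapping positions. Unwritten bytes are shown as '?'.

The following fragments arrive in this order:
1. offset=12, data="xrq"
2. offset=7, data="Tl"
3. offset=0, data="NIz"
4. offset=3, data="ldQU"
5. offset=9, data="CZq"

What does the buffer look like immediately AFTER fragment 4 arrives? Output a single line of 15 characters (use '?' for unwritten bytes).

Fragment 1: offset=12 data="xrq" -> buffer=????????????xrq
Fragment 2: offset=7 data="Tl" -> buffer=???????Tl???xrq
Fragment 3: offset=0 data="NIz" -> buffer=NIz????Tl???xrq
Fragment 4: offset=3 data="ldQU" -> buffer=NIzldQUTl???xrq

Answer: NIzldQUTl???xrq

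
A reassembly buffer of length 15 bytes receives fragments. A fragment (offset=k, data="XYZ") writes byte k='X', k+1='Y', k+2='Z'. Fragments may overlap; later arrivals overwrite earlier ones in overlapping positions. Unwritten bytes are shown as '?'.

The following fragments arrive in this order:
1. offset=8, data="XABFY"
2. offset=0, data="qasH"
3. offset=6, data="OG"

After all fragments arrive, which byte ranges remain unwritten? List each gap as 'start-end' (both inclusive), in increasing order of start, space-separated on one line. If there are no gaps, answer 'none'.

Fragment 1: offset=8 len=5
Fragment 2: offset=0 len=4
Fragment 3: offset=6 len=2
Gaps: 4-5 13-14

Answer: 4-5 13-14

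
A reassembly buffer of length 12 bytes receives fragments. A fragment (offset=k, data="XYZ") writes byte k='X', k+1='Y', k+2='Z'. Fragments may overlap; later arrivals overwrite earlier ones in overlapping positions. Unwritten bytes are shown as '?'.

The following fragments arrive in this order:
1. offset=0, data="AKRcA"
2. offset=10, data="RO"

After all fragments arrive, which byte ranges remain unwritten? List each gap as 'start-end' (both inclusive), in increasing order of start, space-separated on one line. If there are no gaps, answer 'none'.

Fragment 1: offset=0 len=5
Fragment 2: offset=10 len=2
Gaps: 5-9

Answer: 5-9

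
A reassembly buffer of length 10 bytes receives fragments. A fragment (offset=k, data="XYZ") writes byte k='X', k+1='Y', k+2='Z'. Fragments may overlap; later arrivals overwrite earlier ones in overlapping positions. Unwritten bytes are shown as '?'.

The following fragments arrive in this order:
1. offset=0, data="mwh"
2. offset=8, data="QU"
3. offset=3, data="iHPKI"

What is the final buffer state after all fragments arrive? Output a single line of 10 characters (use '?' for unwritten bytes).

Answer: mwhiHPKIQU

Derivation:
Fragment 1: offset=0 data="mwh" -> buffer=mwh???????
Fragment 2: offset=8 data="QU" -> buffer=mwh?????QU
Fragment 3: offset=3 data="iHPKI" -> buffer=mwhiHPKIQU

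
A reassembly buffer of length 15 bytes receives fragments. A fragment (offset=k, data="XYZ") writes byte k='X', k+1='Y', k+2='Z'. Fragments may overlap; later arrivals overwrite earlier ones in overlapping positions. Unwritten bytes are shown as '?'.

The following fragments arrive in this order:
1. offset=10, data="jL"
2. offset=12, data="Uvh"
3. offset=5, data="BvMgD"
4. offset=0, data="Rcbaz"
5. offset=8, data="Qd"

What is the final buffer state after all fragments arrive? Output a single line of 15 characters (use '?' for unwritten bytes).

Fragment 1: offset=10 data="jL" -> buffer=??????????jL???
Fragment 2: offset=12 data="Uvh" -> buffer=??????????jLUvh
Fragment 3: offset=5 data="BvMgD" -> buffer=?????BvMgDjLUvh
Fragment 4: offset=0 data="Rcbaz" -> buffer=RcbazBvMgDjLUvh
Fragment 5: offset=8 data="Qd" -> buffer=RcbazBvMQdjLUvh

Answer: RcbazBvMQdjLUvh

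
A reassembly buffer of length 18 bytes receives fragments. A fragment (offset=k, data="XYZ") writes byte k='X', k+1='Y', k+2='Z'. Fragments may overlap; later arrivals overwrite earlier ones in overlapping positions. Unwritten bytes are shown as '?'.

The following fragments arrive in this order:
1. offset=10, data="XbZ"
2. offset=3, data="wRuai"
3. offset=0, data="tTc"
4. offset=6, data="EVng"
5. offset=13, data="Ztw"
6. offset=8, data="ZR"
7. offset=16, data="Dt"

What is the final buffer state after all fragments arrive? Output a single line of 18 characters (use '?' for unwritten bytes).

Fragment 1: offset=10 data="XbZ" -> buffer=??????????XbZ?????
Fragment 2: offset=3 data="wRuai" -> buffer=???wRuai??XbZ?????
Fragment 3: offset=0 data="tTc" -> buffer=tTcwRuai??XbZ?????
Fragment 4: offset=6 data="EVng" -> buffer=tTcwRuEVngXbZ?????
Fragment 5: offset=13 data="Ztw" -> buffer=tTcwRuEVngXbZZtw??
Fragment 6: offset=8 data="ZR" -> buffer=tTcwRuEVZRXbZZtw??
Fragment 7: offset=16 data="Dt" -> buffer=tTcwRuEVZRXbZZtwDt

Answer: tTcwRuEVZRXbZZtwDt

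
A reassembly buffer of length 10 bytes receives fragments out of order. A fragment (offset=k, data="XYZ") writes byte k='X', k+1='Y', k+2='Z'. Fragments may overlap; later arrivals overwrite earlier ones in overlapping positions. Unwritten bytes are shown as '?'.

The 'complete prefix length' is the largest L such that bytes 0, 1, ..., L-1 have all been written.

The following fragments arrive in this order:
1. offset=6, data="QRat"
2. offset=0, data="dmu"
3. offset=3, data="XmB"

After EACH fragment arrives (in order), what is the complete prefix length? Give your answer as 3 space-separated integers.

Fragment 1: offset=6 data="QRat" -> buffer=??????QRat -> prefix_len=0
Fragment 2: offset=0 data="dmu" -> buffer=dmu???QRat -> prefix_len=3
Fragment 3: offset=3 data="XmB" -> buffer=dmuXmBQRat -> prefix_len=10

Answer: 0 3 10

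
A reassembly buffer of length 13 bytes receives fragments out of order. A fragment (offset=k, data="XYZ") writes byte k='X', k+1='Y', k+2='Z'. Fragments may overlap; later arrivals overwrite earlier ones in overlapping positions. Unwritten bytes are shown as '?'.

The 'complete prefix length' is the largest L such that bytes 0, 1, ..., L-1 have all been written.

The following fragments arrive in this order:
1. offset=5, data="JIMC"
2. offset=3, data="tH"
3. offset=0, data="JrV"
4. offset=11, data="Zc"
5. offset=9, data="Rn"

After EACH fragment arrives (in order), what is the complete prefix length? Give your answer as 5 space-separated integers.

Answer: 0 0 9 9 13

Derivation:
Fragment 1: offset=5 data="JIMC" -> buffer=?????JIMC???? -> prefix_len=0
Fragment 2: offset=3 data="tH" -> buffer=???tHJIMC???? -> prefix_len=0
Fragment 3: offset=0 data="JrV" -> buffer=JrVtHJIMC???? -> prefix_len=9
Fragment 4: offset=11 data="Zc" -> buffer=JrVtHJIMC??Zc -> prefix_len=9
Fragment 5: offset=9 data="Rn" -> buffer=JrVtHJIMCRnZc -> prefix_len=13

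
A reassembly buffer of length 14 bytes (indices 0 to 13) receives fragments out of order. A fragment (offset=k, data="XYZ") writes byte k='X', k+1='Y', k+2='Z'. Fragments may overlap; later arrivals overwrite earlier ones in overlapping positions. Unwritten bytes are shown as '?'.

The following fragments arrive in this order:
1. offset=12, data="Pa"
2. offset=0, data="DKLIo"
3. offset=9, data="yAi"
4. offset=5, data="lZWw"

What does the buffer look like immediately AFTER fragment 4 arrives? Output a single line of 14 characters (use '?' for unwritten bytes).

Fragment 1: offset=12 data="Pa" -> buffer=????????????Pa
Fragment 2: offset=0 data="DKLIo" -> buffer=DKLIo???????Pa
Fragment 3: offset=9 data="yAi" -> buffer=DKLIo????yAiPa
Fragment 4: offset=5 data="lZWw" -> buffer=DKLIolZWwyAiPa

Answer: DKLIolZWwyAiPa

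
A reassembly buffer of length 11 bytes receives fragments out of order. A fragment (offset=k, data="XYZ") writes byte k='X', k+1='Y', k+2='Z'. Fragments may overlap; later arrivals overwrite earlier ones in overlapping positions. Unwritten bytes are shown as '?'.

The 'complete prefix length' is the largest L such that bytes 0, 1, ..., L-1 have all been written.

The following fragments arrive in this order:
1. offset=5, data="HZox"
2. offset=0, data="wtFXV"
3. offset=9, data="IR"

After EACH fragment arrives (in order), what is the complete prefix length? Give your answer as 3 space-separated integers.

Fragment 1: offset=5 data="HZox" -> buffer=?????HZox?? -> prefix_len=0
Fragment 2: offset=0 data="wtFXV" -> buffer=wtFXVHZox?? -> prefix_len=9
Fragment 3: offset=9 data="IR" -> buffer=wtFXVHZoxIR -> prefix_len=11

Answer: 0 9 11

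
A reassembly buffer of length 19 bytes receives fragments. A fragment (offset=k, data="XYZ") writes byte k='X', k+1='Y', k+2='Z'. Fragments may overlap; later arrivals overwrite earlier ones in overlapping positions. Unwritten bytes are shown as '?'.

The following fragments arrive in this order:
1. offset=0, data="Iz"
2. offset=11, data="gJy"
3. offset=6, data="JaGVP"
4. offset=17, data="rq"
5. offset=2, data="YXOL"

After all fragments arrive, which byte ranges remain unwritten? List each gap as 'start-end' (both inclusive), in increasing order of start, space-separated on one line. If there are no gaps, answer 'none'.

Answer: 14-16

Derivation:
Fragment 1: offset=0 len=2
Fragment 2: offset=11 len=3
Fragment 3: offset=6 len=5
Fragment 4: offset=17 len=2
Fragment 5: offset=2 len=4
Gaps: 14-16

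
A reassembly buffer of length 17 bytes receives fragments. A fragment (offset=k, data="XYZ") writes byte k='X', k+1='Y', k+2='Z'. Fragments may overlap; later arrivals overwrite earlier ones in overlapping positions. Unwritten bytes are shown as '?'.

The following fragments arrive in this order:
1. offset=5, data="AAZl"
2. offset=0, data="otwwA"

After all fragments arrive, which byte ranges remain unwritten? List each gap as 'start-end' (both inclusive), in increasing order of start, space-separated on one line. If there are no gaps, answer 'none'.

Fragment 1: offset=5 len=4
Fragment 2: offset=0 len=5
Gaps: 9-16

Answer: 9-16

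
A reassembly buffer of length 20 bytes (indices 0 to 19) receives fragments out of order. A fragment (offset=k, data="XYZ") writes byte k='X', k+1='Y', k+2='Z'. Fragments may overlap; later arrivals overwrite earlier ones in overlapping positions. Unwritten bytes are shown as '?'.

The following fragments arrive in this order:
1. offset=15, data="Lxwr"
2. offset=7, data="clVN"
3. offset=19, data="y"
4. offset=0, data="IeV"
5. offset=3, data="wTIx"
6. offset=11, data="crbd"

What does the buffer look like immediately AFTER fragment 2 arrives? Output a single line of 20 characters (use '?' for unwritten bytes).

Answer: ???????clVN????Lxwr?

Derivation:
Fragment 1: offset=15 data="Lxwr" -> buffer=???????????????Lxwr?
Fragment 2: offset=7 data="clVN" -> buffer=???????clVN????Lxwr?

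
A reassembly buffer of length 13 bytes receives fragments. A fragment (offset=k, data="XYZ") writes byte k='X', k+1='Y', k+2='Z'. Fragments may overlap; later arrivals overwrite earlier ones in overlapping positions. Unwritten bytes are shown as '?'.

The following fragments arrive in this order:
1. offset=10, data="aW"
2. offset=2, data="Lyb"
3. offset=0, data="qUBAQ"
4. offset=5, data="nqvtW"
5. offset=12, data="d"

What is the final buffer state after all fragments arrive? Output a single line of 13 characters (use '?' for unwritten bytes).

Fragment 1: offset=10 data="aW" -> buffer=??????????aW?
Fragment 2: offset=2 data="Lyb" -> buffer=??Lyb?????aW?
Fragment 3: offset=0 data="qUBAQ" -> buffer=qUBAQ?????aW?
Fragment 4: offset=5 data="nqvtW" -> buffer=qUBAQnqvtWaW?
Fragment 5: offset=12 data="d" -> buffer=qUBAQnqvtWaWd

Answer: qUBAQnqvtWaWd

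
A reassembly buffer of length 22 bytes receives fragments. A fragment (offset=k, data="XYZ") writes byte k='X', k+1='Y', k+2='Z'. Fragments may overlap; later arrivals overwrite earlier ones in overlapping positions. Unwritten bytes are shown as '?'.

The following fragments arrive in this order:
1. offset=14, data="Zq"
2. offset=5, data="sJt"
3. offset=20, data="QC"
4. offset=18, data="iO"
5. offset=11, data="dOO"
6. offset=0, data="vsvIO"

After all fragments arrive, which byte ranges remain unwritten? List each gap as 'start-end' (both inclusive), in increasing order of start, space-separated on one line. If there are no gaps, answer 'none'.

Fragment 1: offset=14 len=2
Fragment 2: offset=5 len=3
Fragment 3: offset=20 len=2
Fragment 4: offset=18 len=2
Fragment 5: offset=11 len=3
Fragment 6: offset=0 len=5
Gaps: 8-10 16-17

Answer: 8-10 16-17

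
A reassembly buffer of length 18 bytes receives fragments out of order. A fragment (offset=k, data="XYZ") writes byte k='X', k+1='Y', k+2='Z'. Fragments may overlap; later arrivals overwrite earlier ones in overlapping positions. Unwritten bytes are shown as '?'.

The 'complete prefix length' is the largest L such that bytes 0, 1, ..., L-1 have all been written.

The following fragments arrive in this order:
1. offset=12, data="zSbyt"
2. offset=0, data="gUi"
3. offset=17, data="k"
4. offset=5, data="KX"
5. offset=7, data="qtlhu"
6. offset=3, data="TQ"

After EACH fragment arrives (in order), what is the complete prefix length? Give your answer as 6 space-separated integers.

Answer: 0 3 3 3 3 18

Derivation:
Fragment 1: offset=12 data="zSbyt" -> buffer=????????????zSbyt? -> prefix_len=0
Fragment 2: offset=0 data="gUi" -> buffer=gUi?????????zSbyt? -> prefix_len=3
Fragment 3: offset=17 data="k" -> buffer=gUi?????????zSbytk -> prefix_len=3
Fragment 4: offset=5 data="KX" -> buffer=gUi??KX?????zSbytk -> prefix_len=3
Fragment 5: offset=7 data="qtlhu" -> buffer=gUi??KXqtlhuzSbytk -> prefix_len=3
Fragment 6: offset=3 data="TQ" -> buffer=gUiTQKXqtlhuzSbytk -> prefix_len=18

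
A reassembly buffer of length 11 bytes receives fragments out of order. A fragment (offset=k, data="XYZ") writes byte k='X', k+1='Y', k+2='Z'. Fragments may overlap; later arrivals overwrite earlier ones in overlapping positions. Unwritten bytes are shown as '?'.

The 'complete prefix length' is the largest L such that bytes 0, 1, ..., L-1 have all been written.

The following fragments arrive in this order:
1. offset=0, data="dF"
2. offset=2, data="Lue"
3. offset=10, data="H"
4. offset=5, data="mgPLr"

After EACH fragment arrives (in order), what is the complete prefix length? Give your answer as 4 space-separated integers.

Answer: 2 5 5 11

Derivation:
Fragment 1: offset=0 data="dF" -> buffer=dF????????? -> prefix_len=2
Fragment 2: offset=2 data="Lue" -> buffer=dFLue?????? -> prefix_len=5
Fragment 3: offset=10 data="H" -> buffer=dFLue?????H -> prefix_len=5
Fragment 4: offset=5 data="mgPLr" -> buffer=dFLuemgPLrH -> prefix_len=11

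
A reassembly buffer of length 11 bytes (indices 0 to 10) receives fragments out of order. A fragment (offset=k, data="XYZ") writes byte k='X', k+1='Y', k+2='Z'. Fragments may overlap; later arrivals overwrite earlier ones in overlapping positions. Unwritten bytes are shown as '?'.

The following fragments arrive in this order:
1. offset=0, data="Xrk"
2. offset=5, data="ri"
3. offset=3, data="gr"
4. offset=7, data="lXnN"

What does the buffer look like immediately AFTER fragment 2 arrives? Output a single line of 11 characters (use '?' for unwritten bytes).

Fragment 1: offset=0 data="Xrk" -> buffer=Xrk????????
Fragment 2: offset=5 data="ri" -> buffer=Xrk??ri????

Answer: Xrk??ri????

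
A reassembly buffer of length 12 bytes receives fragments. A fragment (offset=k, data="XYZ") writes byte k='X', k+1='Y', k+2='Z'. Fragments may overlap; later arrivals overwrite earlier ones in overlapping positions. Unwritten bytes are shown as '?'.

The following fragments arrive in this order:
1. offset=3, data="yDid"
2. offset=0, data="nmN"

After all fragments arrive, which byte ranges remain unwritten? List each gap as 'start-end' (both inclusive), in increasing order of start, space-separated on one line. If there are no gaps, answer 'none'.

Fragment 1: offset=3 len=4
Fragment 2: offset=0 len=3
Gaps: 7-11

Answer: 7-11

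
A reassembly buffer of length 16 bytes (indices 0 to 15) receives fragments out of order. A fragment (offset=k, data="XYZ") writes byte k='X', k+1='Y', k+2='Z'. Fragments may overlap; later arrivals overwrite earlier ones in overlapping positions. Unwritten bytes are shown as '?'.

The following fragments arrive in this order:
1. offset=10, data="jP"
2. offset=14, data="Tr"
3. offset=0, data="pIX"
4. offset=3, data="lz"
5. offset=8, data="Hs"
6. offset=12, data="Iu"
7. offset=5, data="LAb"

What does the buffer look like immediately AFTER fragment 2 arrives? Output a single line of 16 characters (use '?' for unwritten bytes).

Answer: ??????????jP??Tr

Derivation:
Fragment 1: offset=10 data="jP" -> buffer=??????????jP????
Fragment 2: offset=14 data="Tr" -> buffer=??????????jP??Tr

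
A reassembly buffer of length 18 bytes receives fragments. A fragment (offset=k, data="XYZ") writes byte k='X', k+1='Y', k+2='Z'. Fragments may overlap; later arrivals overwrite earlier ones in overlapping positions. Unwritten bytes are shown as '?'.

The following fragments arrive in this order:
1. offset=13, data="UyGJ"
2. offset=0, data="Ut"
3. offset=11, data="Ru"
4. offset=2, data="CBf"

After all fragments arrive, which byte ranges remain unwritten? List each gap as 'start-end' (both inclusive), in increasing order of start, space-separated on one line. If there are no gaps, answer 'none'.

Fragment 1: offset=13 len=4
Fragment 2: offset=0 len=2
Fragment 3: offset=11 len=2
Fragment 4: offset=2 len=3
Gaps: 5-10 17-17

Answer: 5-10 17-17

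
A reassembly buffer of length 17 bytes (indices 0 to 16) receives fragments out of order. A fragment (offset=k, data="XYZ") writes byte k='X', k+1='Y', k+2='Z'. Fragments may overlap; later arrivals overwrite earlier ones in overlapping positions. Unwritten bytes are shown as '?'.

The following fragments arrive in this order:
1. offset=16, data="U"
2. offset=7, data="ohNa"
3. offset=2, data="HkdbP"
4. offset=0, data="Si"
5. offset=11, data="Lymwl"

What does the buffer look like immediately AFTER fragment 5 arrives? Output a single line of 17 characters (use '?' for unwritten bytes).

Fragment 1: offset=16 data="U" -> buffer=????????????????U
Fragment 2: offset=7 data="ohNa" -> buffer=???????ohNa?????U
Fragment 3: offset=2 data="HkdbP" -> buffer=??HkdbPohNa?????U
Fragment 4: offset=0 data="Si" -> buffer=SiHkdbPohNa?????U
Fragment 5: offset=11 data="Lymwl" -> buffer=SiHkdbPohNaLymwlU

Answer: SiHkdbPohNaLymwlU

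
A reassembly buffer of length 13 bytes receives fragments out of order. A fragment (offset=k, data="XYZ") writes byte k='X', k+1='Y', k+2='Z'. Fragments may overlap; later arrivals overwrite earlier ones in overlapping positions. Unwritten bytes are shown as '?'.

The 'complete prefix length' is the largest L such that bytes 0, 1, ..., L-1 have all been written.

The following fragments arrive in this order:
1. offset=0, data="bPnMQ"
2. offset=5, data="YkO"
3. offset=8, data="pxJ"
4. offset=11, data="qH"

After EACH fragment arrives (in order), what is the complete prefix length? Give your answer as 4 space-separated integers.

Answer: 5 8 11 13

Derivation:
Fragment 1: offset=0 data="bPnMQ" -> buffer=bPnMQ???????? -> prefix_len=5
Fragment 2: offset=5 data="YkO" -> buffer=bPnMQYkO????? -> prefix_len=8
Fragment 3: offset=8 data="pxJ" -> buffer=bPnMQYkOpxJ?? -> prefix_len=11
Fragment 4: offset=11 data="qH" -> buffer=bPnMQYkOpxJqH -> prefix_len=13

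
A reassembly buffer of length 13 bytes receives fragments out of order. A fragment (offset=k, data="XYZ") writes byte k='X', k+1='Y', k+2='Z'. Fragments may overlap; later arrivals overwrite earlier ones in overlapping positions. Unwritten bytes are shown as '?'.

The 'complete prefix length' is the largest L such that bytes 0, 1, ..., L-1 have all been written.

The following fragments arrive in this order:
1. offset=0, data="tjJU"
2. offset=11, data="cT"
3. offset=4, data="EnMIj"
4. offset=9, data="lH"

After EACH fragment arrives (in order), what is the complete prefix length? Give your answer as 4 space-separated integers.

Fragment 1: offset=0 data="tjJU" -> buffer=tjJU????????? -> prefix_len=4
Fragment 2: offset=11 data="cT" -> buffer=tjJU???????cT -> prefix_len=4
Fragment 3: offset=4 data="EnMIj" -> buffer=tjJUEnMIj??cT -> prefix_len=9
Fragment 4: offset=9 data="lH" -> buffer=tjJUEnMIjlHcT -> prefix_len=13

Answer: 4 4 9 13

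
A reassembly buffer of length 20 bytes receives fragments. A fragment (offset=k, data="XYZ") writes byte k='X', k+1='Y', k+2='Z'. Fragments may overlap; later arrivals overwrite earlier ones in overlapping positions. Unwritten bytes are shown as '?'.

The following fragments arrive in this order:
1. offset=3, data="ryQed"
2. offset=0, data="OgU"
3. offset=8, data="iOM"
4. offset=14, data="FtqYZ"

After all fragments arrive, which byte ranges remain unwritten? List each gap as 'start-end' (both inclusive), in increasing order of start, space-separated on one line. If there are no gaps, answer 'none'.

Answer: 11-13 19-19

Derivation:
Fragment 1: offset=3 len=5
Fragment 2: offset=0 len=3
Fragment 3: offset=8 len=3
Fragment 4: offset=14 len=5
Gaps: 11-13 19-19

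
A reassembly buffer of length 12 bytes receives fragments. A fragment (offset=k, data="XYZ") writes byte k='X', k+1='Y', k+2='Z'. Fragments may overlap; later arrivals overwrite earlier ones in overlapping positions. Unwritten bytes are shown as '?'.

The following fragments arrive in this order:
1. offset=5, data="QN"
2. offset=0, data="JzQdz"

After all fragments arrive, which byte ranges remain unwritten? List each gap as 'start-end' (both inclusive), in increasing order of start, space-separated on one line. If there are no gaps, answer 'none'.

Fragment 1: offset=5 len=2
Fragment 2: offset=0 len=5
Gaps: 7-11

Answer: 7-11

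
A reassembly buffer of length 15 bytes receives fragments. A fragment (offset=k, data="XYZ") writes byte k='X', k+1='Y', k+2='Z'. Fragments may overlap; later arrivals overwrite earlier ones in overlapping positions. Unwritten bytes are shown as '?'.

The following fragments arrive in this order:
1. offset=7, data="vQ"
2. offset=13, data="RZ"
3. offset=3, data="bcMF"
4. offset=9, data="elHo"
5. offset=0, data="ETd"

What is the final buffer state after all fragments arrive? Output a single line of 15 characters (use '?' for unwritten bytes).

Fragment 1: offset=7 data="vQ" -> buffer=???????vQ??????
Fragment 2: offset=13 data="RZ" -> buffer=???????vQ????RZ
Fragment 3: offset=3 data="bcMF" -> buffer=???bcMFvQ????RZ
Fragment 4: offset=9 data="elHo" -> buffer=???bcMFvQelHoRZ
Fragment 5: offset=0 data="ETd" -> buffer=ETdbcMFvQelHoRZ

Answer: ETdbcMFvQelHoRZ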